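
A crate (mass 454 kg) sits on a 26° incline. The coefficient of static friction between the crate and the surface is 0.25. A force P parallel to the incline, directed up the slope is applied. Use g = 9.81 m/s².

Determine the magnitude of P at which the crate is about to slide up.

At impending motion up the slope, friction acts down-slope at its limit: f = μ_s N.
P is parallel to the surface, so N = m g cos θ = 4000 N.
Along the incline: P = m g sin θ + μ_s N = 1950 + 0.25×4000 = 2950 N.

P ≈ 2950 N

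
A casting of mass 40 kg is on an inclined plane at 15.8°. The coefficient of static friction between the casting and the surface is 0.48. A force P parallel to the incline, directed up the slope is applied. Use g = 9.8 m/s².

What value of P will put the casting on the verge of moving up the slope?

At impending motion up the slope, friction acts down-slope at its limit: f = μ_s N.
P is parallel to the surface, so N = m g cos θ = 377 N.
Along the incline: P = m g sin θ + μ_s N = 107 + 0.48×377 = 288 N.

P ≈ 288 N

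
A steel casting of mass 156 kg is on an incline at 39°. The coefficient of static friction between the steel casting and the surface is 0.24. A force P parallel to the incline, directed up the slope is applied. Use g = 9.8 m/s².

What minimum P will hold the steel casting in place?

P_min ≈ 677 N

The steel casting tends to slide down (tan θ > μ_s), so at the point of impending slip friction acts up-slope at its limit: f = μ_s N.
P is parallel to the surface, so N = m g cos θ = 1190 N.
Along the incline: P + μ_s N = m g sin θ, so P = 962 − 0.24×1190 = 677 N.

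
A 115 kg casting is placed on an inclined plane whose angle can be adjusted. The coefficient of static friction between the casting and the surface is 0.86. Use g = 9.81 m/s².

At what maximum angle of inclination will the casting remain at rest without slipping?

At the slip threshold, m g sin θ = μ_s · m g cos θ, so tan θ = μ_s.
θ_max = arctan(0.86) = 40.7°.

θ_max ≈ 40.7°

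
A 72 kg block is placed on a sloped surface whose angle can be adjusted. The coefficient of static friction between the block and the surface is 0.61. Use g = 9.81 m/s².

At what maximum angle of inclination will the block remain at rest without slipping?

θ_max ≈ 31.4°

At the slip threshold, m g sin θ = μ_s · m g cos θ, so tan θ = μ_s.
θ_max = arctan(0.61) = 31.4°.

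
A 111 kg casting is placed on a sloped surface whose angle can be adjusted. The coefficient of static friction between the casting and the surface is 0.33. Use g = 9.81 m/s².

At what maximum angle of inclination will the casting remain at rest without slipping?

θ_max ≈ 18.3°

At the slip threshold, m g sin θ = μ_s · m g cos θ, so tan θ = μ_s.
θ_max = arctan(0.33) = 18.3°.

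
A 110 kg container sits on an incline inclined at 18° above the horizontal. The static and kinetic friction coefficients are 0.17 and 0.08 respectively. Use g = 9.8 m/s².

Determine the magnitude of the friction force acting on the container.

f ≈ 82 N (up the incline)

The normal reaction is N = m g cos θ = 1025 N.
Along the slope the weight component is m g sin θ = 333.1 N; friction must supply exactly this, acting up-slope.
Maximum static friction available: μ_s N = 0.17 × 1025 = 174.3 N.
|333.1| exceeds 174.3 N, so the container slips down-slope; friction is kinetic, f = μ_k N = 0.08×1025 = 82 N.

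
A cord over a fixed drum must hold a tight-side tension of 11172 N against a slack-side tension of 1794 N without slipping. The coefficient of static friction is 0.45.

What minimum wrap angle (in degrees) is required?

β_min ≈ 233°

T₂/T₁ = e^{μβ} → β = ln(T₂/T₁)/μ.
β = ln(11172/1794)/0.45 = 1.829/0.45 = 4.064 rad.
In degrees: β = 4.064 × 180/π = 233°.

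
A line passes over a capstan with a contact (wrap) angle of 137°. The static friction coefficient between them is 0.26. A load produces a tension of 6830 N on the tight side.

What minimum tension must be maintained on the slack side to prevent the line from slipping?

T_min ≈ 3670 N

Capstan equation at impending slip: T_tight/T_slack = e^{μβ}.
β = 137° = 2.391 rad; e^{μβ} = e^{0.26×2.391} = 1.862.
T_slack = T_tight / e^{μβ} = 6830 / 1.862 = 3670 N.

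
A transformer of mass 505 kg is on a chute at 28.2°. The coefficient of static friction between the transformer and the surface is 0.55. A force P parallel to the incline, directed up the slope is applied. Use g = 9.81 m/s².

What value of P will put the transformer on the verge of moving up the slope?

P ≈ 4740 N

At impending motion up the slope, friction acts down-slope at its limit: f = μ_s N.
P is parallel to the surface, so N = m g cos θ = 4370 N.
Along the incline: P = m g sin θ + μ_s N = 2340 + 0.55×4370 = 4740 N.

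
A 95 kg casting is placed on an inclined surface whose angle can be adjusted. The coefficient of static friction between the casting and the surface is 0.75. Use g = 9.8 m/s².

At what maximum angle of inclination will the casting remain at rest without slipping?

At the slip threshold, m g sin θ = μ_s · m g cos θ, so tan θ = μ_s.
θ_max = arctan(0.75) = 36.9°.

θ_max ≈ 36.9°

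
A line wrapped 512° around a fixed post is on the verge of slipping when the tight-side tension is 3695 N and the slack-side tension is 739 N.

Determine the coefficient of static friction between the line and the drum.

μ ≈ 0.18

T₂/T₁ = e^{μβ} → μ = ln(T₂/T₁)/β.
β = 512° = 8.936 rad.
μ = ln(3695/739)/8.936 = ln(5)/8.936 = 0.18.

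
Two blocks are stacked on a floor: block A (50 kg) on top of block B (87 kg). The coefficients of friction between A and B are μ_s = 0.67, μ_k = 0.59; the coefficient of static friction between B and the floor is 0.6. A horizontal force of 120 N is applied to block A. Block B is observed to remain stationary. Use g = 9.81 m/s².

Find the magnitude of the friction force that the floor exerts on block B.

The normal force B exerts on A is simply A's weight, N₁ = 490.5 N.
So the A–B interface can sustain at most μ_s N₁ = 328.6 N of static friction.
Since P = 120 N ≤ 328.6 N, A does not slip on B; friction on A equals P = 120 N.
By Newton's third law B feels 120 N forward from A. With B stationary, the floor's static friction on B balances it: f₂ = 120 N (well within μ_s(m_A+m_B)g = 806.4 N).

f ≈ 120 N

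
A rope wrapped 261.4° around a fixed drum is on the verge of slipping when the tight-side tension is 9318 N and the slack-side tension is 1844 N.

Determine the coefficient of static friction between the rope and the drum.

μ ≈ 0.355

T₂/T₁ = e^{μβ} → μ = ln(T₂/T₁)/β.
β = 261.4° = 4.562 rad.
μ = ln(9318/1844)/4.562 = ln(5.053)/4.562 = 0.355.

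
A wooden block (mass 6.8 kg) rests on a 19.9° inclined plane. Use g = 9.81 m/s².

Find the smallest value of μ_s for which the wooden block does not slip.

μ_s,min ≈ 0.362

At the slip threshold m g sin θ = μ_s m g cos θ, so μ_s,min = tan θ.
μ_s,min = tan 19.9° = 0.362.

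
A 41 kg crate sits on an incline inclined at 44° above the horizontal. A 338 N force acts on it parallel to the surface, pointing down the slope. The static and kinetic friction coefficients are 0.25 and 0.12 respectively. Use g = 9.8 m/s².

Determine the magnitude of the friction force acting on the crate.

Normal force: N = m g cos θ = 41 × 9.8 × cos 44° = 289 N.
The friction needed for equilibrium is m g sin θ + P = 279.1 + 338 = 617.1 N, measured positive up-slope.
The static-friction ceiling is μ_s N = 0.25 × 289 = 72.26 N.
Since |617.1| > 72.26 N, static friction cannot hold it; the crate slides down the incline and kinetic friction applies: f = μ_k N = 0.12 × 289 = 34.7 N.

f ≈ 34.7 N (up the incline)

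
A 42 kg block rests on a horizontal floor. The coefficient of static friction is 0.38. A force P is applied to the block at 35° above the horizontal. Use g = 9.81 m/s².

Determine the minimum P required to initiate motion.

N = m g − P sin α (the pull lifts the block).
At impending slip, P cos α = μ_s N = μ_s (m g − P sin α).
Solving: P (cos α + μ_s sin α) = μ_s m g → P = 0.38×412/(cos 35° + 0.38 sin 35°) = 157/1.037 = 151 N.

P ≈ 151 N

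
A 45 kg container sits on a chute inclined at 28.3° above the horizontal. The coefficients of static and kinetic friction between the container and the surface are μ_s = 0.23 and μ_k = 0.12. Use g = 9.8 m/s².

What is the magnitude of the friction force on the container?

f ≈ 46.6 N (up the incline)

Normal force: N = m g cos θ = 45 × 9.8 × cos 28.3° = 388.3 N.
Along the slope the weight component is m g sin θ = 209.1 N; friction must supply exactly this, acting up-slope.
The static-friction ceiling is μ_s N = 0.23 × 388.3 = 89.31 N.
|209.1| exceeds 89.31 N, so the container slips down-slope; friction is kinetic, f = μ_k N = 0.12×388.3 = 46.6 N.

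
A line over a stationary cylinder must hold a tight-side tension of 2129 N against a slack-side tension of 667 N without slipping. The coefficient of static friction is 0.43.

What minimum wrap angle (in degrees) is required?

β_min ≈ 155°

T₂/T₁ = e^{μβ} → β = ln(T₂/T₁)/μ.
β = ln(2129/667)/0.43 = 1.161/0.43 = 2.699 rad.
In degrees: β = 2.699 × 180/π = 155°.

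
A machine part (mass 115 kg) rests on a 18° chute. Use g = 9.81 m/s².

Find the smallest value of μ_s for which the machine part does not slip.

μ_s,min ≈ 0.325

At the slip threshold m g sin θ = μ_s m g cos θ, so μ_s,min = tan θ.
μ_s,min = tan 18° = 0.325.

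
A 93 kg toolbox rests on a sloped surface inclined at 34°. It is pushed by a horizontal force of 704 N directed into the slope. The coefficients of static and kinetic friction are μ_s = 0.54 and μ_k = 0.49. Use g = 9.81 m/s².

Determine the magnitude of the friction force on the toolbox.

f ≈ 73.5 N (down the incline)

The horizontal push has a component P sin θ into the surface, so N = m g cos θ + P sin θ = 756.4 + 393.7 = 1150 N.
Parallel to the incline: P cos θ − m g sin θ = 583.6 − 510.2 = 73.47 N; the friction needed to balance this is 73.47 N acting down the slope.
The limit of static friction is μ_s N = 621 N.
Since 73.47 N is within the 621 N limit, the toolbox stays put and friction is exactly 73.5 N.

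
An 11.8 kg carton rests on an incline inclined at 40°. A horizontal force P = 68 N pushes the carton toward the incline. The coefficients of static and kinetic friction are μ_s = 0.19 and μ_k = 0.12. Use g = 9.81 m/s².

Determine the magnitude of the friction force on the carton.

The horizontal push has a component P sin θ into the surface, so N = m g cos θ + P sin θ = 88.68 + 43.71 = 132.4 N.
Parallel to the incline: P cos θ − m g sin θ = 52.09 − 74.41 = -22.32 N; the friction needed to balance this is 22.32 N acting up the slope.
The limit of static friction is μ_s N = 25.15 N.
Since 22.32 N is within the 25.15 N limit, the carton stays put and friction is exactly 22.3 N.

f ≈ 22.3 N (up the incline)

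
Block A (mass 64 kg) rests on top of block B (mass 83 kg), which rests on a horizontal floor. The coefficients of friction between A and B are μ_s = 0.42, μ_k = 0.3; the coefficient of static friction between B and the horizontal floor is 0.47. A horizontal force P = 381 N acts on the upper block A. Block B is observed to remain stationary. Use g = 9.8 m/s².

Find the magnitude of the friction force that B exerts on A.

Between the blocks, N₁ = m_A g = 627.2 N.
So the A–B interface can sustain at most μ_s N₁ = 263.4 N of static friction.
Since P = 381 N > 263.4 N, A slides on B; the A–B friction is kinetic: f₁ = μ_k N₁ = 0.3×627.2 = 188 N.
B experiences an equal 188 N forward from A (third law). B is in equilibrium, so the floor supplies f₂ = 188 N of static friction (limit μ_s(m_A+m_B)g = 677.1 N, not exceeded).

f ≈ 188 N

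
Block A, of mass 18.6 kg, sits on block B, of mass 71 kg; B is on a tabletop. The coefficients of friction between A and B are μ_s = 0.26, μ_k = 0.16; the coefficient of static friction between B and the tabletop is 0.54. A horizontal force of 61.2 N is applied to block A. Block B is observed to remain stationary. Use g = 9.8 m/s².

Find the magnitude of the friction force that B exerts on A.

Normal force at the A–B interface: N₁ = m_A g = 182.3 N.
So the A–B interface can sustain at most μ_s N₁ = 47.39 N of static friction.
Since P = 61.2 N > 47.39 N, A slides on B; the A–B friction is kinetic: f₁ = μ_k N₁ = 0.16×182.3 = 29.2 N.
By Newton's third law B feels 29.2 N forward from A. With B stationary, the floor's static friction on B balances it: f₂ = 29.2 N (well within μ_s(m_A+m_B)g = 474.2 N).

f ≈ 29.2 N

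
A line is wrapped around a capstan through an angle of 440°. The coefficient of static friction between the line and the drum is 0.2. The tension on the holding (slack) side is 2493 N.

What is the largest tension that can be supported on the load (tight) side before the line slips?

At impending slip the capstan equation gives T₂/T₁ = e^{μβ} with β in radians.
β = 440° × π/180 = 7.679 rad.
e^{μβ} = e^{0.2×7.679} = 4.645.
T₂ = T₁ · e^{μβ} = 2493 × 4.645 = 11600 N.

T_max ≈ 11600 N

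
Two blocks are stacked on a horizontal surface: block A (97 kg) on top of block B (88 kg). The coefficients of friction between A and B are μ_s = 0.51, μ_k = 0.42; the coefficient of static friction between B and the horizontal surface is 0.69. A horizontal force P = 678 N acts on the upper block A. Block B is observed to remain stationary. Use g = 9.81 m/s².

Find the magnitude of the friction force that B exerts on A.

The normal force B exerts on A is simply A's weight, N₁ = 951.6 N.
So the A–B interface can sustain at most μ_s N₁ = 485.3 N of static friction.
P = 678 N exceeds that limit, so A slips over B and the interface friction becomes kinetic: f₁ = μ_k N₁ = 0.42×951.6 = 400 N.
B experiences an equal 400 N forward from A (third law). B is in equilibrium, so the floor supplies f₂ = 400 N of static friction (limit μ_s(m_A+m_B)g = 1252 N, not exceeded).

f ≈ 400 N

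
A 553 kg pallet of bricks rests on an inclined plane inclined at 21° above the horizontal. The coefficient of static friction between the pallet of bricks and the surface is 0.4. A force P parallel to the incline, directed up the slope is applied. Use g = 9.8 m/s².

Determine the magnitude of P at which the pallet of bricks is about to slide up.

At impending motion up the slope, friction acts down-slope at its limit: f = μ_s N.
P is parallel to the surface, so N = m g cos θ = 5060 N.
Along the incline: P = m g sin θ + μ_s N = 1940 + 0.4×5060 = 3970 N.

P ≈ 3970 N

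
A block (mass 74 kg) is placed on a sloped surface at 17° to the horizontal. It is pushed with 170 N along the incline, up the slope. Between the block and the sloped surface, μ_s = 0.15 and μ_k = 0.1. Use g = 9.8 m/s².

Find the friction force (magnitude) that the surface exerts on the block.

Normal force: N = m g cos θ = 74 × 9.8 × cos 17° = 693.5 N.
The friction needed for equilibrium is m g sin θ − P = 212 − 170 = 42.03 N, measured positive up-slope.
The static-friction ceiling is μ_s N = 0.15 × 693.5 = 104 N.
Since |42.03| ≤ 104 N, the block remains in static equilibrium and friction takes exactly the required value.

f ≈ 42 N (up the incline)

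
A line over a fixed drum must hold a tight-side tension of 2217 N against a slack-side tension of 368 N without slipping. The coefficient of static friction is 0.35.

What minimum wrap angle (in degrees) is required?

β_min ≈ 294°

T₂/T₁ = e^{μβ} → β = ln(T₂/T₁)/μ.
β = ln(2217/368)/0.35 = 1.796/0.35 = 5.131 rad.
In degrees: β = 5.131 × 180/π = 294°.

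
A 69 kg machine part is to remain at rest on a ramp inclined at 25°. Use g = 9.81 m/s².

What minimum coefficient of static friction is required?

At the slip threshold m g sin θ = μ_s m g cos θ, so μ_s,min = tan θ.
μ_s,min = tan 25° = 0.466.

μ_s,min ≈ 0.466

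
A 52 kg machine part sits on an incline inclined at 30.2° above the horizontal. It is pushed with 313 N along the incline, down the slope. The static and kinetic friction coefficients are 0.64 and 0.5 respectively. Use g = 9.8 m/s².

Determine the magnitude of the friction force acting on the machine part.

f ≈ 220 N (up the incline)

The normal reaction is N = m g cos θ = 440.4 N.
Parallel to the incline, ΣF = 0 gives f = m g sin θ + P = 256.3 + 313 = 569.3 N (up-slope positive).
The static-friction ceiling is μ_s N = 0.64 × 440.4 = 281.9 N.
|569.3| exceeds 281.9 N, so the machine part slips down-slope; friction is kinetic, f = μ_k N = 0.5×440.4 = 220 N.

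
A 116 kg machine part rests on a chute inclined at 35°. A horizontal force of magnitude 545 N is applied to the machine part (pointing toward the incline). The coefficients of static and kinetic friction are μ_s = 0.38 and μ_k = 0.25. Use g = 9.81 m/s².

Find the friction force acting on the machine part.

Resolve perpendicular to the incline: N = m g cos θ + P sin θ = 116×9.81×cos 35° + 545×sin 35° = 1245 N.
Along the incline, the net driving force (taking up-slope positive) is P cos θ − m g sin θ = 446.4 − 652.7 = -206.3 N, so equilibrium requires friction f = 206.3 N (up-slope).
Maximum static friction: μ_s N = 0.38 × 1245 = 473 N.
|f_req| = 206.3 ≤ 473 N → the machine part is in equilibrium; friction equals the required value.

f ≈ 206 N (up the incline)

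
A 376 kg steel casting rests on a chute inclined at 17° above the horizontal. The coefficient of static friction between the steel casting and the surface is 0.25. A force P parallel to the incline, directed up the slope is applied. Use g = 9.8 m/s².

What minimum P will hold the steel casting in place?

The steel casting tends to slide down (tan θ > μ_s), so at the point of impending slip friction acts up-slope at its limit: f = μ_s N.
P is parallel to the surface, so N = m g cos θ = 3520 N.
Along the incline: P + μ_s N = m g sin θ, so P = 1080 − 0.25×3520 = 196 N.

P_min ≈ 196 N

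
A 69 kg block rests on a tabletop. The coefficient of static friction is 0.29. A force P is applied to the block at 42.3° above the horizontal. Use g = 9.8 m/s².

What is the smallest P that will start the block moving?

N = m g − P sin α (the pull lifts the block).
At impending slip, P cos α = μ_s N = μ_s (m g − P sin α).
Solving: P (cos α + μ_s sin α) = μ_s m g → P = 0.29×676/(cos 42.3° + 0.29 sin 42.3°) = 196/0.9348 = 210 N.

P ≈ 210 N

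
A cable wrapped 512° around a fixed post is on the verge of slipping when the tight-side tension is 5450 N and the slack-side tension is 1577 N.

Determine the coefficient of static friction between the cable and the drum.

μ ≈ 0.139

T₂/T₁ = e^{μβ} → μ = ln(T₂/T₁)/β.
β = 512° = 8.936 rad.
μ = ln(5450/1577)/8.936 = ln(3.456)/8.936 = 0.139.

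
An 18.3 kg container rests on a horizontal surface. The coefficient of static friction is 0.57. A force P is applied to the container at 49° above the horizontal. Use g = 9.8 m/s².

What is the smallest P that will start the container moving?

P ≈ 94.1 N

N = m g − P sin α (the pull lifts the container).
At impending slip, P cos α = μ_s N = μ_s (m g − P sin α).
Solving: P (cos α + μ_s sin α) = μ_s m g → P = 0.57×179/(cos 49° + 0.57 sin 49°) = 102/1.086 = 94.1 N.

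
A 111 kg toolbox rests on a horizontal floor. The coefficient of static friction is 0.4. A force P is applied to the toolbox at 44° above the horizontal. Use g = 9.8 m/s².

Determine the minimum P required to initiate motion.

N = m g − P sin α (the pull lifts the toolbox).
At impending slip, P cos α = μ_s N = μ_s (m g − P sin α).
Solving: P (cos α + μ_s sin α) = μ_s m g → P = 0.4×1090/(cos 44° + 0.4 sin 44°) = 435/0.9972 = 436 N.

P ≈ 436 N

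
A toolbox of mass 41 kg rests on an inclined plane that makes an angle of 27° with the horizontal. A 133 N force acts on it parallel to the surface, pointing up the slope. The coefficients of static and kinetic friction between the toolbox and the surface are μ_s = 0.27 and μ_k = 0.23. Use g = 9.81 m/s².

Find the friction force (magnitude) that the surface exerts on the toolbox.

The normal reaction is N = m g cos θ = 358.4 N.
For equilibrium along the incline the friction force must supply f = m g sin θ − P = 182.6 − 133 = 49.6 N (positive meaning up-slope).
The static-friction ceiling is μ_s N = 0.27 × 358.4 = 96.76 N.
Since |49.6| ≤ 96.76 N, no slip — friction simply equals what equilibrium demands.

f ≈ 49.6 N (up the incline)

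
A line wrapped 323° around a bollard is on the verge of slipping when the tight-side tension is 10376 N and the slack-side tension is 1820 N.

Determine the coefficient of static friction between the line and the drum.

T₂/T₁ = e^{μβ} → μ = ln(T₂/T₁)/β.
β = 323° = 5.637 rad.
μ = ln(10376/1820)/5.637 = ln(5.701)/5.637 = 0.309.

μ ≈ 0.309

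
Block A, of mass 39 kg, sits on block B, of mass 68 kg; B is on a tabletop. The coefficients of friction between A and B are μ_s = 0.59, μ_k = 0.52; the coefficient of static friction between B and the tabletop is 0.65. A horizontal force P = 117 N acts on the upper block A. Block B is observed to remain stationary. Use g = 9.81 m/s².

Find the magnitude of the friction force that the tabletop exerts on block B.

f ≈ 117 N

Normal force at the A–B interface: N₁ = m_A g = 382.6 N.
So the A–B interface can sustain at most μ_s N₁ = 225.7 N of static friction.
P = 117 N is within that limit, so A and B move together (both at rest); the A–B friction is simply f₁ = P = 117 N.
By Newton's third law B feels 117 N forward from A. With B stationary, the floor's static friction on B balances it: f₂ = 117 N (well within μ_s(m_A+m_B)g = 682.3 N).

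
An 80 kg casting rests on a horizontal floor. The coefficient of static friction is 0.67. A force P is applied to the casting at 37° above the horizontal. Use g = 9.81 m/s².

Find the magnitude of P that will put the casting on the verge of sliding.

N = m g − P sin α (the pull lifts the casting).
At impending slip, P cos α = μ_s N = μ_s (m g − P sin α).
Solving: P (cos α + μ_s sin α) = μ_s m g → P = 0.67×785/(cos 37° + 0.67 sin 37°) = 526/1.202 = 438 N.

P ≈ 438 N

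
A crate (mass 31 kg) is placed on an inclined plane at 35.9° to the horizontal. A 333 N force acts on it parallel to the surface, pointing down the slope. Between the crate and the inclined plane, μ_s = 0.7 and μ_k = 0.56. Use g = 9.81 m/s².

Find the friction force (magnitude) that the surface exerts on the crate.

f ≈ 138 N (up the incline)

Normal force: N = m g cos θ = 31 × 9.81 × cos 35.9° = 246.3 N.
For equilibrium along the incline the friction force must supply f = m g sin θ + P = 178.3 + 333 = 511.3 N (positive meaning up-slope).
The static-friction ceiling is μ_s N = 0.7 × 246.3 = 172.4 N.
|511.3| exceeds 172.4 N, so the crate slips down-slope; friction is kinetic, f = μ_k N = 0.56×246.3 = 138 N.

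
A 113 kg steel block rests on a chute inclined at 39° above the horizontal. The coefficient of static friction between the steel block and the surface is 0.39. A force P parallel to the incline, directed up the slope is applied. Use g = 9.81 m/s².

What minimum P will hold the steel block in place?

P_min ≈ 362 N

The steel block tends to slide down (tan θ > μ_s), so at the point of impending slip friction acts up-slope at its limit: f = μ_s N.
P is parallel to the surface, so N = m g cos θ = 861 N.
Along the incline: P + μ_s N = m g sin θ, so P = 698 − 0.39×861 = 362 N.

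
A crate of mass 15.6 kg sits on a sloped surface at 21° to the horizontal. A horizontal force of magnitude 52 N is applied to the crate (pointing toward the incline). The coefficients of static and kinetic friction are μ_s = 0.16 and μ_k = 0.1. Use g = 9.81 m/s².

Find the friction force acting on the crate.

Resolve perpendicular to the incline: N = m g cos θ + P sin θ = 15.6×9.81×cos 21° + 52×sin 21° = 161.5 N.
Along the incline, the net driving force (taking up-slope positive) is P cos θ − m g sin θ = 48.55 − 54.84 = -6.297 N, so equilibrium requires friction f = 6.297 N (up-slope).
Maximum static friction: μ_s N = 0.16 × 161.5 = 25.84 N.
Since 6.297 N is within the 25.84 N limit, the crate stays put and friction is exactly 6.3 N.

f ≈ 6.3 N (up the incline)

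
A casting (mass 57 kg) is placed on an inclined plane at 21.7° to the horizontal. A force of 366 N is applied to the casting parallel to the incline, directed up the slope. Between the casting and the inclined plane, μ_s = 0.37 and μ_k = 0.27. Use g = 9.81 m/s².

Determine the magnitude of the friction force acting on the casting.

Normal force: N = m g cos θ = 57 × 9.81 × cos 21.7° = 519.5 N.
For equilibrium along the incline the friction force must supply f = m g sin θ − P = 206.8 − 366 = -159.2 N (positive meaning up-slope).
Static friction can supply at most μ_s N = 192.2 N.
Since |-159.2| ≤ 192.2 N, the casting remains in static equilibrium and friction takes exactly the required value.

f ≈ 159 N (down the incline)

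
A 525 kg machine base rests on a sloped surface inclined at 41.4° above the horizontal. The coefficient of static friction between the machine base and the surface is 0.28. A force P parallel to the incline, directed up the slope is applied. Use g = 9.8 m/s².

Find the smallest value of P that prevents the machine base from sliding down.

The machine base tends to slide down (tan θ > μ_s), so at the point of impending slip friction acts up-slope at its limit: f = μ_s N.
P is parallel to the surface, so N = m g cos θ = 3860 N.
Along the incline: P + μ_s N = m g sin θ, so P = 3400 − 0.28×3860 = 2320 N.

P_min ≈ 2320 N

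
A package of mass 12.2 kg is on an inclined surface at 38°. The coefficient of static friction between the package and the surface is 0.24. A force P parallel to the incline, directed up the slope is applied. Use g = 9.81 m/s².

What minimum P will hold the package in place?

P_min ≈ 51 N

The package tends to slide down (tan θ > μ_s), so at the point of impending slip friction acts up-slope at its limit: f = μ_s N.
P is parallel to the surface, so N = m g cos θ = 94.3 N.
Along the incline: P + μ_s N = m g sin θ, so P = 73.7 − 0.24×94.3 = 51 N.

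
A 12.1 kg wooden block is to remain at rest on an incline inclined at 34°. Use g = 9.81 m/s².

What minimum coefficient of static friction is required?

μ_s,min ≈ 0.675

At the slip threshold m g sin θ = μ_s m g cos θ, so μ_s,min = tan θ.
μ_s,min = tan 34° = 0.675.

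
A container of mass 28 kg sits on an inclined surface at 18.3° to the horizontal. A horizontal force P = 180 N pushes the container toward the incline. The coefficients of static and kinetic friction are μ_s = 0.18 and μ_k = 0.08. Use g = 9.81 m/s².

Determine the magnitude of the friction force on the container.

Normal direction: N = m g cos θ + P sin θ = 317.3 N.
Parallel to the incline: P cos θ − m g sin θ = 170.9 − 86.25 = 84.65 N; the friction needed to balance this is 84.65 N acting down the slope.
Maximum static friction: μ_s N = 0.18 × 317.3 = 57.12 N.
|f_req| = 84.65 > 57.12 N → the container slides up the incline; f = μ_k N = 0.08 × 317.3 = 25.4 N.

f ≈ 25.4 N (down the incline)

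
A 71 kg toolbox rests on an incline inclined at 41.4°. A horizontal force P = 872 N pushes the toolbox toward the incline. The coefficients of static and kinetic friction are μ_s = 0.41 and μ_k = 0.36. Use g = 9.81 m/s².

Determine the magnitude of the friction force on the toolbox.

Normal direction: N = m g cos θ + P sin θ = 1099 N.
Parallel to the incline: P cos θ − m g sin θ = 654.1 − 460.6 = 193.5 N; the friction needed to balance this is 193.5 N acting down the slope.
Maximum static friction: μ_s N = 0.41 × 1099 = 450.6 N.
Since 193.5 N is within the 450.6 N limit, the toolbox stays put and friction is exactly 193 N.

f ≈ 193 N (down the incline)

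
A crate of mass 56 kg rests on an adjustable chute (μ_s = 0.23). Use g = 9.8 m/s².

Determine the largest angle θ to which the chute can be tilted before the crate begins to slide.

θ_max ≈ 13°

At the slip threshold, m g sin θ = μ_s · m g cos θ, so tan θ = μ_s.
θ_max = arctan(0.23) = 13°.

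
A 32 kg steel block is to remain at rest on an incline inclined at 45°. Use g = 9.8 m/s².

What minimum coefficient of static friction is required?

At the slip threshold m g sin θ = μ_s m g cos θ, so μ_s,min = tan θ.
μ_s,min = tan 45° = 1.

μ_s,min ≈ 1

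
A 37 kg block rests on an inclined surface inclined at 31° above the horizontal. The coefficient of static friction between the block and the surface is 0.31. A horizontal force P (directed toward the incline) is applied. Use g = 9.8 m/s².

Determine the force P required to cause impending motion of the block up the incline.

At impending motion up the slope, friction acts down-slope at its limit: f = μ_s N.
Perpendicular to the incline: N = m g cos θ + P sin θ.
Along the incline: P cos θ = m g sin θ + μ_s N = m g sin θ + μ_s (m g cos θ + P sin θ).
Solving, P (cos θ − μ_s sin θ) = m g (sin θ + μ_s cos θ), so P = 37×9.8×(sin 31° + 0.31 cos 31°)/(cos 31° − 0.31 sin 31°) = 363×0.7808/0.6975 = 406 N.

P ≈ 406 N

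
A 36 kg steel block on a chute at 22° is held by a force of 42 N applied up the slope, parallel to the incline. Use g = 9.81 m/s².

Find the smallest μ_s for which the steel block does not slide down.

N = m g cos θ = 327.4 N.
Friction must make up the shortfall along the incline: f = m g sin θ − P = 132.3 − 42 = 90.3 N.
At the threshold f = μ_s N, so μ_s,min = 90.3/327.4 = 0.276.

μ_s,min ≈ 0.276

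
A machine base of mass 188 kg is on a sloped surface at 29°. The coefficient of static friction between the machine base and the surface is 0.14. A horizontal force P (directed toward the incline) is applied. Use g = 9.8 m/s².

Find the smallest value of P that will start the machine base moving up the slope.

P ≈ 1390 N

At impending motion up the slope, friction acts down-slope at its limit: f = μ_s N.
Perpendicular to the incline: N = m g cos θ + P sin θ.
Along the incline: P cos θ = m g sin θ + μ_s N = m g sin θ + μ_s (m g cos θ + P sin θ).
Solving, P (cos θ − μ_s sin θ) = m g (sin θ + μ_s cos θ), so P = 188×9.8×(sin 29° + 0.14 cos 29°)/(cos 29° − 0.14 sin 29°) = 1840×0.6073/0.8067 = 1390 N.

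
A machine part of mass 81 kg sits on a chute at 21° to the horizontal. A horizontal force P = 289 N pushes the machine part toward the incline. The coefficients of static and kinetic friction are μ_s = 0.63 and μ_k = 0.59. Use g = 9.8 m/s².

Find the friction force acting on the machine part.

The horizontal push has a component P sin θ into the surface, so N = m g cos θ + P sin θ = 741.1 + 103.6 = 844.6 N.
Parallel to the incline: P cos θ − m g sin θ = 269.8 − 284.5 = -14.67 N; the friction needed to balance this is 14.67 N acting up the slope.
Maximum static friction: μ_s N = 0.63 × 844.6 = 532.1 N.
|f_req| = 14.67 ≤ 532.1 N → the machine part is in equilibrium; friction equals the required value.

f ≈ 14.7 N (up the incline)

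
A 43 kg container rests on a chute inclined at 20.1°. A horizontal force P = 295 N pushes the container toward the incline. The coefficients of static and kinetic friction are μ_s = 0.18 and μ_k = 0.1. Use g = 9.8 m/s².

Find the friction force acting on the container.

Normal direction: N = m g cos θ + P sin θ = 497.1 N.
Along the incline, the net driving force (taking up-slope positive) is P cos θ − m g sin θ = 277 − 144.8 = 132.2 N, so equilibrium requires friction f = -132.2 N (down-slope).
Maximum static friction: μ_s N = 0.18 × 497.1 = 89.48 N.
The required 132.2 N exceeds the static limit, so the container slides up-slope and f = μ_k N = 0.1×497.1 = 49.7 N.

f ≈ 49.7 N (down the incline)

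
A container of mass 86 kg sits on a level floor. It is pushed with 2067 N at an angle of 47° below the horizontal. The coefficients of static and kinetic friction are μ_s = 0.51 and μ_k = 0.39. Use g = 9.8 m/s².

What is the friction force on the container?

f ≈ 918 N

Vertical equilibrium gives N = m g + P sin α = 2355 N.
The horizontal driving force is P cos α = 1410 N, so equilibrium needs friction f = 1410 N.
μ_s N = 0.51 × 2355 = 1201 N.
1410 > 1201 N → the container slides; f = μ_k N = 0.39×2355 = 918 N.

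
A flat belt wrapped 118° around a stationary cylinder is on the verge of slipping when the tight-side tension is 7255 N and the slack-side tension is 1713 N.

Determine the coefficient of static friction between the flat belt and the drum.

μ ≈ 0.701

T₂/T₁ = e^{μβ} → μ = ln(T₂/T₁)/β.
β = 118° = 2.059 rad.
μ = ln(7255/1713)/2.059 = ln(4.235)/2.059 = 0.701.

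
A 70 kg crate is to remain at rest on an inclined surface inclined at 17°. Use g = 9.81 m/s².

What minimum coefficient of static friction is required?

μ_s,min ≈ 0.306

At the slip threshold m g sin θ = μ_s m g cos θ, so μ_s,min = tan θ.
μ_s,min = tan 17° = 0.306.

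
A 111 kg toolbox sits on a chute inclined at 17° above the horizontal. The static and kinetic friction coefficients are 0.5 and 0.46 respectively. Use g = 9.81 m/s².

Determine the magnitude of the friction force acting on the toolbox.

Normal force: N = m g cos θ = 111 × 9.81 × cos 17° = 1041 N.
For equilibrium along the incline, friction must balance the weight component: f = m g sin θ = 318.4 N up the slope.
Maximum static friction available: μ_s N = 0.5 × 1041 = 520.7 N.
Since |318.4| ≤ 520.7 N, no slip — friction simply equals what equilibrium demands.

f ≈ 318 N (up the incline)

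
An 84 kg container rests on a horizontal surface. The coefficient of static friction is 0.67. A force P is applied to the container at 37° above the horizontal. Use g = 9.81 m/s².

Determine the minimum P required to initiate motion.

P ≈ 459 N

N = m g − P sin α (the pull lifts the container).
At impending slip, P cos α = μ_s N = μ_s (m g − P sin α).
Solving: P (cos α + μ_s sin α) = μ_s m g → P = 0.67×824/(cos 37° + 0.67 sin 37°) = 552/1.202 = 459 N.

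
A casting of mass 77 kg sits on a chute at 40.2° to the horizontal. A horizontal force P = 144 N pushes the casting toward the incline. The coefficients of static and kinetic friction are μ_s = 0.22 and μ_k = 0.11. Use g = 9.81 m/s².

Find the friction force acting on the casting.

f ≈ 73.7 N (up the incline)

Resolve perpendicular to the incline: N = m g cos θ + P sin θ = 77×9.81×cos 40.2° + 144×sin 40.2° = 669.9 N.
Parallel to the incline: P cos θ − m g sin θ = 110 − 487.6 = -377.6 N; the friction needed to balance this is 377.6 N acting up the slope.
The limit of static friction is μ_s N = 147.4 N.
|f_req| = 377.6 > 147.4 N → the casting slides down the incline; f = μ_k N = 0.11 × 669.9 = 73.7 N.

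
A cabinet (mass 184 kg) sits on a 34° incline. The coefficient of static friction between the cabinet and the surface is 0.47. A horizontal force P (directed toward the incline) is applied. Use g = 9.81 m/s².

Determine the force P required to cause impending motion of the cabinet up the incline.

P ≈ 3020 N

At impending motion up the slope, friction acts down-slope at its limit: f = μ_s N.
Perpendicular to the incline: N = m g cos θ + P sin θ.
Along the incline: P cos θ = m g sin θ + μ_s N = m g sin θ + μ_s (m g cos θ + P sin θ).
Solving, P (cos θ − μ_s sin θ) = m g (sin θ + μ_s cos θ), so P = 184×9.81×(sin 34° + 0.47 cos 34°)/(cos 34° − 0.47 sin 34°) = 1810×0.9488/0.5662 = 3020 N.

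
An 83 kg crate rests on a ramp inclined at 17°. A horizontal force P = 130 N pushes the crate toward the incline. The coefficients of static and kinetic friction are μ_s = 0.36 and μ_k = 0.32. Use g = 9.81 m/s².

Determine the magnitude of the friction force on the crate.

f ≈ 114 N (up the incline)

Normal direction: N = m g cos θ + P sin θ = 816.7 N.
Parallel to the incline: P cos θ − m g sin θ = 124.3 − 238.1 = -113.7 N; the friction needed to balance this is 113.7 N acting up the slope.
The limit of static friction is μ_s N = 294 N.
Since 113.7 N is within the 294 N limit, the crate stays put and friction is exactly 114 N.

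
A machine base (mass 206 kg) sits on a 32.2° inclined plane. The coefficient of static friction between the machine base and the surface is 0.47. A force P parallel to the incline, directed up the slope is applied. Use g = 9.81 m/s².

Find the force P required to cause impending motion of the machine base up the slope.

At impending motion up the slope, friction acts down-slope at its limit: f = μ_s N.
P is parallel to the surface, so N = m g cos θ = 1710 N.
Along the incline: P = m g sin θ + μ_s N = 1080 + 0.47×1710 = 1880 N.

P ≈ 1880 N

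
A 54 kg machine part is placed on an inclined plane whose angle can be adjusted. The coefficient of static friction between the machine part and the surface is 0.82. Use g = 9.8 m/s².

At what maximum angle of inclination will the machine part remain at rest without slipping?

At the slip threshold, m g sin θ = μ_s · m g cos θ, so tan θ = μ_s.
θ_max = arctan(0.82) = 39.4°.

θ_max ≈ 39.4°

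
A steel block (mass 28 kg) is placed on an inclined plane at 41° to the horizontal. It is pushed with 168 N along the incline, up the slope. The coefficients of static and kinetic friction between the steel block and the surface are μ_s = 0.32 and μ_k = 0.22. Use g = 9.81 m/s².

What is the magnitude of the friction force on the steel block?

f ≈ 12.2 N (up the incline)

Normal force: N = m g cos θ = 28 × 9.81 × cos 41° = 207.3 N.
For equilibrium along the incline the friction force must supply f = m g sin θ − P = 180.2 − 168 = 12.21 N (positive meaning up-slope).
Static friction can supply at most μ_s N = 66.34 N.
Since |12.21| ≤ 66.34 N, the steel block remains in static equilibrium and friction takes exactly the required value.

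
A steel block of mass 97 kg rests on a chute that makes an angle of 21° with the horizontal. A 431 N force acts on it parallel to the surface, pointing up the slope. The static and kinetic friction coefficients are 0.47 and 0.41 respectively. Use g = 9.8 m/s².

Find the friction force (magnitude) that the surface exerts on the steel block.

Perpendicular to the surface, N = m g cos θ = 97·9.8·cos 21° = 887.5 N.
For equilibrium along the incline the friction force must supply f = m g sin θ − P = 340.7 − 431 = -90.34 N (positive meaning up-slope).
The static-friction ceiling is μ_s N = 0.47 × 887.5 = 417.1 N.
Since |-90.34| ≤ 417.1 N, static friction is sufficient; f equals the required value, not μ_s N.

f ≈ 90.3 N (down the incline)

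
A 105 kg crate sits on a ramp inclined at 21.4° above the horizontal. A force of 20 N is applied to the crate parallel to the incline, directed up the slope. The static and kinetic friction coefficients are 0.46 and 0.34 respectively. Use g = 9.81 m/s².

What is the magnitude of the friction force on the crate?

f ≈ 356 N (up the incline)

Normal force: N = m g cos θ = 105 × 9.81 × cos 21.4° = 959 N.
Parallel to the incline, ΣF = 0 gives f = m g sin θ − P = 375.8 − 20 = 355.8 N (up-slope positive).
Maximum static friction available: μ_s N = 0.46 × 959 = 441.2 N.
Since |355.8| ≤ 441.2 N, static friction is sufficient; f equals the required value, not μ_s N.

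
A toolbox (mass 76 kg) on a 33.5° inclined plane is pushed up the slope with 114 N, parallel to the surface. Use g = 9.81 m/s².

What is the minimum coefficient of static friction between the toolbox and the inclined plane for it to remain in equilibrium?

μ_s,min ≈ 0.479

N = m g cos θ = 621.7 N.
Friction must make up the shortfall along the incline: f = m g sin θ − P = 411.5 − 114 = 297.5 N.
At the threshold f = μ_s N, so μ_s,min = 297.5/621.7 = 0.479.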